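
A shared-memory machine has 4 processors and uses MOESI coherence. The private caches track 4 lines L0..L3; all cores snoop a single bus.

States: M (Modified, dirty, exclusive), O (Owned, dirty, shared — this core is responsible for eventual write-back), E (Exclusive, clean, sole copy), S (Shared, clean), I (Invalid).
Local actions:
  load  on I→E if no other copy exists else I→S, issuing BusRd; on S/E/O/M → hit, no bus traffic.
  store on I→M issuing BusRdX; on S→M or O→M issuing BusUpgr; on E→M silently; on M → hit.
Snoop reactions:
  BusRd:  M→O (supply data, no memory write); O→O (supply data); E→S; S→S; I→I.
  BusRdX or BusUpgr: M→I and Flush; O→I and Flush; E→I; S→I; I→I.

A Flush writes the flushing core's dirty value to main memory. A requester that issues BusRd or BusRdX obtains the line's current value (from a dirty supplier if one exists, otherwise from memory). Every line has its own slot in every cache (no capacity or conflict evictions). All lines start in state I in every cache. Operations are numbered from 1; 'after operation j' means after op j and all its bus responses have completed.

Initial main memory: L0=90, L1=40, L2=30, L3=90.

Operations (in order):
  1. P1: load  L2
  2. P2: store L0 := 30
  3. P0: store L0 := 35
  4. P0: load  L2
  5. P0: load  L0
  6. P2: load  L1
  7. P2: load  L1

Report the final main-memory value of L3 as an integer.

[1] P1: load  L2 | P0:I, P1:E(30), P2:I, P3:I | bus: BusRd
[2] P2: store L0 := 30 | P0:I, P1:I, P2:M(30), P3:I | bus: BusRdX
[3] P0: store L0 := 35 | P0:M(35), P1:I, P2:I, P3:I | bus: BusRdX,Flush
[4] P0: load  L2 | P0:S(30), P1:S(30), P2:I, P3:I | bus: BusRd
[5] P0: load  L0 | P0:M(35), P1:I, P2:I, P3:I | bus: none
[6] P2: load  L1 | P0:I, P1:I, P2:E(40), P3:I | bus: BusRd
[7] P2: load  L1 | P0:I, P1:I, P2:E(40), P3:I | bus: none

memory[L3] = 90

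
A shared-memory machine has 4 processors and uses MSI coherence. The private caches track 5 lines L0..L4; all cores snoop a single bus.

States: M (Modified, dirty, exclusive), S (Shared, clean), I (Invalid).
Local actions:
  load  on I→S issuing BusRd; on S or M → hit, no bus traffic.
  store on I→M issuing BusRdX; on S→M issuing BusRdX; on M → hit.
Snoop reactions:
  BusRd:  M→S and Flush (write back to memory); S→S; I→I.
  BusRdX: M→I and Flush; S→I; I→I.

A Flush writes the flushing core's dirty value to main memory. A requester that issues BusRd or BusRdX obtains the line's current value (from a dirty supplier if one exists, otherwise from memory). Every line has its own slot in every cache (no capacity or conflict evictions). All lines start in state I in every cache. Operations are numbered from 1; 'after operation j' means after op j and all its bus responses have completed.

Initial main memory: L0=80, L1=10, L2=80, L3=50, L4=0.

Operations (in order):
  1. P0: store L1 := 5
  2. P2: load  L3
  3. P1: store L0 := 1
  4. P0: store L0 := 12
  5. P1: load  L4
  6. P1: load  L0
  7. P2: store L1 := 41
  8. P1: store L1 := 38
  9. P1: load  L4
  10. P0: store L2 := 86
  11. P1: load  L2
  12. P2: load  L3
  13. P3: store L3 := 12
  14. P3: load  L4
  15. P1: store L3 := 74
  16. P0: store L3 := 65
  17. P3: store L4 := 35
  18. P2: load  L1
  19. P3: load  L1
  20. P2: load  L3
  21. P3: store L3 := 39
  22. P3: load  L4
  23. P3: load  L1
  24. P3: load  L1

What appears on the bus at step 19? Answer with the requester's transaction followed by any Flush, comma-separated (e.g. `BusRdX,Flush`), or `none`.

  op1 P0: store L1 := 5 → M/I/I/I on L1; bus BusRdX; mem=10
  op2 P2: load  L3 → I/I/S/I on L3; bus BusRd; mem=50
  op3 P1: store L0 := 1 → I/M/I/I on L0; bus BusRdX; mem=80
  op4 P0: store L0 := 12 → M/I/I/I on L0; bus BusRdX Flush; mem=1
  op5 P1: load  L4 → I/S/I/I on L4; bus BusRd; mem=0
  op6 P1: load  L0 → S/S/I/I on L0; bus BusRd Flush; mem=12
  op7 P2: store L1 := 41 → I/I/M/I on L1; bus BusRdX Flush; mem=5
  op8 P1: store L1 := 38 → I/M/I/I on L1; bus BusRdX Flush; mem=41
  op9 P1: load  L4 → I/S/I/I on L4; bus (none); mem=0
  op10 P0: store L2 := 86 → M/I/I/I on L2; bus BusRdX; mem=80
  op11 P1: load  L2 → S/S/I/I on L2; bus BusRd Flush; mem=86
  op12 P2: load  L3 → I/I/S/I on L3; bus (none); mem=50
  op13 P3: store L3 := 12 → I/I/I/M on L3; bus BusRdX; mem=50
  op14 P3: load  L4 → I/S/I/S on L4; bus BusRd; mem=0
  op15 P1: store L3 := 74 → I/M/I/I on L3; bus BusRdX Flush; mem=12
  op16 P0: store L3 := 65 → M/I/I/I on L3; bus BusRdX Flush; mem=74
  op17 P3: store L4 := 35 → I/I/I/M on L4; bus BusRdX; mem=0
  op18 P2: load  L1 → I/S/S/I on L1; bus BusRd Flush; mem=38
  op19 P3: load  L1 → I/S/S/S on L1; bus BusRd; mem=38
  op20 P2: load  L3 → S/I/S/I on L3; bus BusRd Flush; mem=65
  op21 P3: store L3 := 39 → I/I/I/M on L3; bus BusRdX; mem=65
  op22 P3: load  L4 → I/I/I/M on L4; bus (none); mem=0
  op23 P3: load  L1 → I/S/S/S on L1; bus (none); mem=38
  op24 P3: load  L1 → I/S/S/S on L1; bus (none); mem=38

bus = BusRd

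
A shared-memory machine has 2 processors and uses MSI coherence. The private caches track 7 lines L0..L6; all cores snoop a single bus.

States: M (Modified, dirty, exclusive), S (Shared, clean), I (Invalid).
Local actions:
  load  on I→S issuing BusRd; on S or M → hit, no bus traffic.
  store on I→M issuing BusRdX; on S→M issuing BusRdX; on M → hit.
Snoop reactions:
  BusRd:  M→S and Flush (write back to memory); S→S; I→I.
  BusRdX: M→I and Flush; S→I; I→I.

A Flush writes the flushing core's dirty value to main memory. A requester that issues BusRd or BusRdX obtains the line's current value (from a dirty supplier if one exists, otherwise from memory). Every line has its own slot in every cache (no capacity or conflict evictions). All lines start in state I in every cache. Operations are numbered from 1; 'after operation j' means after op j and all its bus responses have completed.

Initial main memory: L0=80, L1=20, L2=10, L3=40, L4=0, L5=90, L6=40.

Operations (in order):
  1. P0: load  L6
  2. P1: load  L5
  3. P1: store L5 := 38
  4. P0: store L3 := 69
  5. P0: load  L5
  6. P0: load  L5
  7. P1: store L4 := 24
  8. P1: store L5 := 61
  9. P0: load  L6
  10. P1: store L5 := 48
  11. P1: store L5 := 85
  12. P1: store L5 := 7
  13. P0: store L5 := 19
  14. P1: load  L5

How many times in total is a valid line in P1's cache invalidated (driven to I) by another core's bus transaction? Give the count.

  op1 P0: load  L6 → S/I on L6; bus BusRd; mem=40
  op2 P1: load  L5 → I/S on L5; bus BusRd; mem=90
  op3 P1: store L5 := 38 → I/M on L5; bus BusRdX; mem=90
  op4 P0: store L3 := 69 → M/I on L3; bus BusRdX; mem=40
  op5 P0: load  L5 → S/S on L5; bus BusRd Flush; mem=38
  op6 P0: load  L5 → S/S on L5; bus (none); mem=38
  op7 P1: store L4 := 24 → I/M on L4; bus BusRdX; mem=0
  op8 P1: store L5 := 61 → I/M on L5; bus BusRdX; mem=38
  op9 P0: load  L6 → S/I on L6; bus (none); mem=40
  op10 P1: store L5 := 48 → I/M on L5; bus (none); mem=38
  op11 P1: store L5 := 85 → I/M on L5; bus (none); mem=38
  op12 P1: store L5 := 7 → I/M on L5; bus (none); mem=38
  op13 P0: store L5 := 19 → M/I on L5; bus BusRdX Flush; mem=7
  op14 P1: load  L5 → S/S on L5; bus BusRd Flush; mem=19

invalidations = 1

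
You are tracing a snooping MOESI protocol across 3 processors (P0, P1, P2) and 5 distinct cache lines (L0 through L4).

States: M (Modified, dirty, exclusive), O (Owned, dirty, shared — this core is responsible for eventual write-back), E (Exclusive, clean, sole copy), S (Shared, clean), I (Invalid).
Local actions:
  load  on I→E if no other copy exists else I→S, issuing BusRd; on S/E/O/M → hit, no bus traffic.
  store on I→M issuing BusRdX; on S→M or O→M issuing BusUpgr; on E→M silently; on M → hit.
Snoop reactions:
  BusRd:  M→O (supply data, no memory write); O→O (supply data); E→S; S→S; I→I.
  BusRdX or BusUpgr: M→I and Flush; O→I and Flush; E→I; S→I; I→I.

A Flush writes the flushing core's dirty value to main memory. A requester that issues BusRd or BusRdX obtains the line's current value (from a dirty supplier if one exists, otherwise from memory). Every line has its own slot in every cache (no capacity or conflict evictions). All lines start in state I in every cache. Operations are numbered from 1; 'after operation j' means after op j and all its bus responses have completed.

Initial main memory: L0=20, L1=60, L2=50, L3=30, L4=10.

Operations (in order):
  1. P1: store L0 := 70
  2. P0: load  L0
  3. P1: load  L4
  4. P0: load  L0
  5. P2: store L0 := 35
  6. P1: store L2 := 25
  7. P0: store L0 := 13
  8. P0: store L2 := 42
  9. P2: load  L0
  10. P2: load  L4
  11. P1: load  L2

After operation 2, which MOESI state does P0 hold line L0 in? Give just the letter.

state = S

  op1 P1: store L0 := 70 → I/M/I on L0; bus BusRdX; mem=20
  op2 P0: load  L0 → S/O/I on L0; bus BusRd; mem=20
  op3 P1: load  L4 → I/E/I on L4; bus BusRd; mem=10
  op4 P0: load  L0 → S/O/I on L0; bus (none); mem=20
  op5 P2: store L0 := 35 → I/I/M on L0; bus BusRdX Flush; mem=70
  op6 P1: store L2 := 25 → I/M/I on L2; bus BusRdX; mem=50
  op7 P0: store L0 := 13 → M/I/I on L0; bus BusRdX Flush; mem=35
  op8 P0: store L2 := 42 → M/I/I on L2; bus BusRdX Flush; mem=25
  op9 P2: load  L0 → O/I/S on L0; bus BusRd; mem=35
  op10 P2: load  L4 → I/S/S on L4; bus BusRd; mem=10
  op11 P1: load  L2 → O/S/I on L2; bus BusRd; mem=25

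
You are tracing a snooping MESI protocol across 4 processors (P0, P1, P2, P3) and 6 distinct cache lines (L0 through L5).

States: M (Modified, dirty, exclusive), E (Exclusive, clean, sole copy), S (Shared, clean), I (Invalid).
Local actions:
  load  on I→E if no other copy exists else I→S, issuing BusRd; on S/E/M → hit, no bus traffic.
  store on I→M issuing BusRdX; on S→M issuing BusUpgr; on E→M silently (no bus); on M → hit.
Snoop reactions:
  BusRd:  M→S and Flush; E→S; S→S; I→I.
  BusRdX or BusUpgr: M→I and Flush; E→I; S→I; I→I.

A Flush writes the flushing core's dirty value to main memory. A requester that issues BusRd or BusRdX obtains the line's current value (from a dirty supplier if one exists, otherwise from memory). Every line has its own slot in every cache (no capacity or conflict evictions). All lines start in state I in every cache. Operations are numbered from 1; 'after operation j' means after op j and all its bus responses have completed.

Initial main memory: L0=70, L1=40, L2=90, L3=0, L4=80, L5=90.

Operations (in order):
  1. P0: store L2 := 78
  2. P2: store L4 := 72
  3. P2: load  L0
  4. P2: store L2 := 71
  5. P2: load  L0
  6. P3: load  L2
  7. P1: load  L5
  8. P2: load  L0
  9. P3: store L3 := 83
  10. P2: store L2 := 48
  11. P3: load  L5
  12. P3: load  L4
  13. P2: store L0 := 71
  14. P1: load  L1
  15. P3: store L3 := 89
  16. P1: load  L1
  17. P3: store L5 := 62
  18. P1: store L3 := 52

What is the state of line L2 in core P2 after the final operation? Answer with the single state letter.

state = M

step 1: P0: store L2 := 78  ⟶  MIII  (L2)  txn=BusRdX  M[L2]=90
step 2: P2: store L4 := 72  ⟶  IIMI  (L4)  txn=BusRdX  M[L4]=80
step 3: P2: load  L0  ⟶  IIEI  (L0)  txn=BusRd  M[L0]=70
step 4: P2: store L2 := 71  ⟶  IIMI  (L2)  txn=BusRdX+Flush  M[L2]=78
step 5: P2: load  L0  ⟶  IIEI  (L0)  txn=∅  M[L0]=70
step 6: P3: load  L2  ⟶  IISS  (L2)  txn=BusRd+Flush  M[L2]=71
step 7: P1: load  L5  ⟶  IEII  (L5)  txn=BusRd  M[L5]=90
step 8: P2: load  L0  ⟶  IIEI  (L0)  txn=∅  M[L0]=70
step 9: P3: store L3 := 83  ⟶  IIIM  (L3)  txn=BusRdX  M[L3]=0
step 10: P2: store L2 := 48  ⟶  IIMI  (L2)  txn=BusUpgr  M[L2]=71
step 11: P3: load  L5  ⟶  ISIS  (L5)  txn=BusRd  M[L5]=90
step 12: P3: load  L4  ⟶  IISS  (L4)  txn=BusRd+Flush  M[L4]=72
step 13: P2: store L0 := 71  ⟶  IIMI  (L0)  txn=∅  M[L0]=70
step 14: P1: load  L1  ⟶  IEII  (L1)  txn=BusRd  M[L1]=40
step 15: P3: store L3 := 89  ⟶  IIIM  (L3)  txn=∅  M[L3]=0
step 16: P1: load  L1  ⟶  IEII  (L1)  txn=∅  M[L1]=40
step 17: P3: store L5 := 62  ⟶  IIIM  (L5)  txn=BusUpgr  M[L5]=90
step 18: P1: store L3 := 52  ⟶  IMII  (L3)  txn=BusRdX+Flush  M[L3]=89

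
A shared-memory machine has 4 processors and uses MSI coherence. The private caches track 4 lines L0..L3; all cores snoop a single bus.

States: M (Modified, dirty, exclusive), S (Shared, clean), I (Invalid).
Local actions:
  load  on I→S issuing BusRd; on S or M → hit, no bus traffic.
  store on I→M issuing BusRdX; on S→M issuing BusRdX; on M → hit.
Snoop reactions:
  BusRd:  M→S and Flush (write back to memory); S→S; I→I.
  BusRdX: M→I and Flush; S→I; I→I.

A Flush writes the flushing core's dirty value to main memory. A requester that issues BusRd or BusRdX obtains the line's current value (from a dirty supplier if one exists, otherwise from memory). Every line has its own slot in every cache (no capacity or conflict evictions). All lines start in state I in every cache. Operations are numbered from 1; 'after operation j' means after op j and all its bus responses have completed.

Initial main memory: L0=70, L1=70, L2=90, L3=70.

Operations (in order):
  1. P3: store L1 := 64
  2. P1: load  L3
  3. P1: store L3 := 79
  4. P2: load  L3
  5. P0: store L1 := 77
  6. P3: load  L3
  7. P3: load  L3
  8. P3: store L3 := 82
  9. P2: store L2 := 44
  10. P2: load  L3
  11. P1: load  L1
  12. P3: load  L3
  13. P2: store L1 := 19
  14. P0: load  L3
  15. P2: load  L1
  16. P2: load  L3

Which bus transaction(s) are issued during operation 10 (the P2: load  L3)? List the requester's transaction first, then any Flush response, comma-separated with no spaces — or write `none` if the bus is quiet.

1. P3: store L1 := 64  bus=[BusRdX]  L1: P0=I P1=I P2=I P3=M  mem[L1]=70
2. P1: load  L3  bus=[BusRd]  L3: P0=I P1=S P2=I P3=I  mem[L3]=70
3. P1: store L3 := 79  bus=[BusRdX]  L3: P0=I P1=M P2=I P3=I  mem[L3]=70
4. P2: load  L3  bus=[BusRd,Flush]  L3: P0=I P1=S P2=S P3=I  mem[L3]=79
5. P0: store L1 := 77  bus=[BusRdX,Flush]  L1: P0=M P1=I P2=I P3=I  mem[L1]=64
6. P3: load  L3  bus=[BusRd]  L3: P0=I P1=S P2=S P3=S  mem[L3]=79
7. P3: load  L3  bus=[-]  L3: P0=I P1=S P2=S P3=S  mem[L3]=79
8. P3: store L3 := 82  bus=[BusRdX]  L3: P0=I P1=I P2=I P3=M  mem[L3]=79
9. P2: store L2 := 44  bus=[BusRdX]  L2: P0=I P1=I P2=M P3=I  mem[L2]=90
10. P2: load  L3  bus=[BusRd,Flush]  L3: P0=I P1=I P2=S P3=S  mem[L3]=82
11. P1: load  L1  bus=[BusRd,Flush]  L1: P0=S P1=S P2=I P3=I  mem[L1]=77
12. P3: load  L3  bus=[-]  L3: P0=I P1=I P2=S P3=S  mem[L3]=82
13. P2: store L1 := 19  bus=[BusRdX]  L1: P0=I P1=I P2=M P3=I  mem[L1]=77
14. P0: load  L3  bus=[BusRd]  L3: P0=S P1=I P2=S P3=S  mem[L3]=82
15. P2: load  L1  bus=[-]  L1: P0=I P1=I P2=M P3=I  mem[L1]=77
16. P2: load  L3  bus=[-]  L3: P0=S P1=I P2=S P3=S  mem[L3]=82

bus = BusRd,Flush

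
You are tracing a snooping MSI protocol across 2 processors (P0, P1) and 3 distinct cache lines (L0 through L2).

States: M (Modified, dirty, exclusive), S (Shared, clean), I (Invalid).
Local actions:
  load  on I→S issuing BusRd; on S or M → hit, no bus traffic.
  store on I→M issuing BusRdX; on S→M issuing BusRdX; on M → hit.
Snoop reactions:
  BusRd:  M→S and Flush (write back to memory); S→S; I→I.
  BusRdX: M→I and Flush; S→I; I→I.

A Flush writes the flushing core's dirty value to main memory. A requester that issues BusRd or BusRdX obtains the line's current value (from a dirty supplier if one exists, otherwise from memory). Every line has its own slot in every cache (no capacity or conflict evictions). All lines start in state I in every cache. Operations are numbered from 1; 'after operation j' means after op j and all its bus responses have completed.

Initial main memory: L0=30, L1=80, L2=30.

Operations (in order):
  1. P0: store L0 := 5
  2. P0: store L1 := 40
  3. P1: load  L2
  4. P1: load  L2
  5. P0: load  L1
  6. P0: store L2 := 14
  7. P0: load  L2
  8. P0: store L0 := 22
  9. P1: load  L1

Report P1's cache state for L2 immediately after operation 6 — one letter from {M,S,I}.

  op1 P0: store L0 := 5 → M/I on L0; bus BusRdX; mem=30
  op2 P0: store L1 := 40 → M/I on L1; bus BusRdX; mem=80
  op3 P1: load  L2 → I/S on L2; bus BusRd; mem=30
  op4 P1: load  L2 → I/S on L2; bus (none); mem=30
  op5 P0: load  L1 → M/I on L1; bus (none); mem=80
  op6 P0: store L2 := 14 → M/I on L2; bus BusRdX; mem=30
  op7 P0: load  L2 → M/I on L2; bus (none); mem=30
  op8 P0: store L0 := 22 → M/I on L0; bus (none); mem=30
  op9 P1: load  L1 → S/S on L1; bus BusRd Flush; mem=40

state = I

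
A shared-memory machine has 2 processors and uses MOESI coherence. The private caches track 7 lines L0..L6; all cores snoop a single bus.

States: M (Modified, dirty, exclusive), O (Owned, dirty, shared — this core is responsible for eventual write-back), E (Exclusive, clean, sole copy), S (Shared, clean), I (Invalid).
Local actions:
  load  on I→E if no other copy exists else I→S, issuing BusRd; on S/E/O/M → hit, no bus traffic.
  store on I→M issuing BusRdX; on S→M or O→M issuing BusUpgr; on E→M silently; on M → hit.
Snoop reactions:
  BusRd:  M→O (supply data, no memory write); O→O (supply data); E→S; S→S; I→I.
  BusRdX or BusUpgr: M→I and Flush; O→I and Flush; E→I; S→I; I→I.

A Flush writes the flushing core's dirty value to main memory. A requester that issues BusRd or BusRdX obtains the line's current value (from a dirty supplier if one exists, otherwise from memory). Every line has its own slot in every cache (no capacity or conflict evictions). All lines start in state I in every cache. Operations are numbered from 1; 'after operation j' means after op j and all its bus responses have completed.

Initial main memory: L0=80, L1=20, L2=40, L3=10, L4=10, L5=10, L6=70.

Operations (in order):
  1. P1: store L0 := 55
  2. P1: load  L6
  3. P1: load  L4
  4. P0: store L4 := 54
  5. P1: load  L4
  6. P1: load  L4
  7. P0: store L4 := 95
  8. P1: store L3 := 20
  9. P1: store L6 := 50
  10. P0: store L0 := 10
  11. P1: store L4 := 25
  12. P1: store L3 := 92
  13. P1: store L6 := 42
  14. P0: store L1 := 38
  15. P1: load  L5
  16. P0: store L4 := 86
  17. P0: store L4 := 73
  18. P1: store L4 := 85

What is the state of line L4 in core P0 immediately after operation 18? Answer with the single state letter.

state = I

1. P1: store L0 := 55  bus=[BusRdX]  L0: P0=I P1=M  mem[L0]=80
2. P1: load  L6  bus=[BusRd]  L6: P0=I P1=E  mem[L6]=70
3. P1: load  L4  bus=[BusRd]  L4: P0=I P1=E  mem[L4]=10
4. P0: store L4 := 54  bus=[BusRdX]  L4: P0=M P1=I  mem[L4]=10
5. P1: load  L4  bus=[BusRd]  L4: P0=O P1=S  mem[L4]=10
6. P1: load  L4  bus=[-]  L4: P0=O P1=S  mem[L4]=10
7. P0: store L4 := 95  bus=[BusUpgr]  L4: P0=M P1=I  mem[L4]=10
8. P1: store L3 := 20  bus=[BusRdX]  L3: P0=I P1=M  mem[L3]=10
9. P1: store L6 := 50  bus=[-]  L6: P0=I P1=M  mem[L6]=70
10. P0: store L0 := 10  bus=[BusRdX,Flush]  L0: P0=M P1=I  mem[L0]=55
11. P1: store L4 := 25  bus=[BusRdX,Flush]  L4: P0=I P1=M  mem[L4]=95
12. P1: store L3 := 92  bus=[-]  L3: P0=I P1=M  mem[L3]=10
13. P1: store L6 := 42  bus=[-]  L6: P0=I P1=M  mem[L6]=70
14. P0: store L1 := 38  bus=[BusRdX]  L1: P0=M P1=I  mem[L1]=20
15. P1: load  L5  bus=[BusRd]  L5: P0=I P1=E  mem[L5]=10
16. P0: store L4 := 86  bus=[BusRdX,Flush]  L4: P0=M P1=I  mem[L4]=25
17. P0: store L4 := 73  bus=[-]  L4: P0=M P1=I  mem[L4]=25
18. P1: store L4 := 85  bus=[BusRdX,Flush]  L4: P0=I P1=M  mem[L4]=73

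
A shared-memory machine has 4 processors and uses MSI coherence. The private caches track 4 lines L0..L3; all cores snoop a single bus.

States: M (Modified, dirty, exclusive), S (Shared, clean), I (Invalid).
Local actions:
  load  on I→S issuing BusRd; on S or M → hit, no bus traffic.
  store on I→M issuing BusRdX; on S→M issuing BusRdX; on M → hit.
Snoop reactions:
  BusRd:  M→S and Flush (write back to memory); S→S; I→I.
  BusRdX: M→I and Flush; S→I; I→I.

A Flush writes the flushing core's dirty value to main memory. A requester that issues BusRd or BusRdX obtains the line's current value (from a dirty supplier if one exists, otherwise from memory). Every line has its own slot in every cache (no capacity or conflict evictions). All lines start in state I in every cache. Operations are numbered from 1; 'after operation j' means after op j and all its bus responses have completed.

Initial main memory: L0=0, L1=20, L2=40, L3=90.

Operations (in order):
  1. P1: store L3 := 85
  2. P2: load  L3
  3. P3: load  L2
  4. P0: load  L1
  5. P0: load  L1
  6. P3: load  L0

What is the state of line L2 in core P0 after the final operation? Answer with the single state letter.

state = I

[1] P1: store L3 := 85 | P0:I, P1:M(85), P2:I, P3:I | bus: BusRdX
[2] P2: load  L3 | P0:I, P1:S(85), P2:S(85), P3:I | bus: BusRd,Flush
[3] P3: load  L2 | P0:I, P1:I, P2:I, P3:S(40) | bus: BusRd
[4] P0: load  L1 | P0:S(20), P1:I, P2:I, P3:I | bus: BusRd
[5] P0: load  L1 | P0:S(20), P1:I, P2:I, P3:I | bus: none
[6] P3: load  L0 | P0:I, P1:I, P2:I, P3:S(0) | bus: BusRd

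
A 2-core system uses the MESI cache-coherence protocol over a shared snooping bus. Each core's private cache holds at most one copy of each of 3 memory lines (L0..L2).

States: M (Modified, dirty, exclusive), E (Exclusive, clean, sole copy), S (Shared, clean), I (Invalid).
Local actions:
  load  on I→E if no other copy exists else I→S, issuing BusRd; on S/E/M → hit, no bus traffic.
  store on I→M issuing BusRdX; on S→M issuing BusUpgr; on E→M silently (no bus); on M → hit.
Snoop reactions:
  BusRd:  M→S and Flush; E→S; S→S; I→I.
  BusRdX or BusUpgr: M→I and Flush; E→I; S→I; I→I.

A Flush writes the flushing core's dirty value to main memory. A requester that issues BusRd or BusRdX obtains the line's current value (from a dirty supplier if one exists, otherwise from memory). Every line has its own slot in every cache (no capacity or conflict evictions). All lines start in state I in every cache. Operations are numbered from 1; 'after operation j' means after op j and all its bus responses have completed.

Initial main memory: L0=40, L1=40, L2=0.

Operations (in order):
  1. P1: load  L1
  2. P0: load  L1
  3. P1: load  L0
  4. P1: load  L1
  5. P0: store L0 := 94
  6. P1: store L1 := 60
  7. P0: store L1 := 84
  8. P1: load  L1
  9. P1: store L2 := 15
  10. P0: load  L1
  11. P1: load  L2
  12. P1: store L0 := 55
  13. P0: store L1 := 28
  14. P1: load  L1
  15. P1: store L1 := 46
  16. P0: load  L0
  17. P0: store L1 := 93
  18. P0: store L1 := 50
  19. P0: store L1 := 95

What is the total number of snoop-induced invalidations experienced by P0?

invalidations = 3

  op1 P1: load  L1 → I/E on L1; bus BusRd; mem=40
  op2 P0: load  L1 → S/S on L1; bus BusRd; mem=40
  op3 P1: load  L0 → I/E on L0; bus BusRd; mem=40
  op4 P1: load  L1 → S/S on L1; bus (none); mem=40
  op5 P0: store L0 := 94 → M/I on L0; bus BusRdX; mem=40
  op6 P1: store L1 := 60 → I/M on L1; bus BusUpgr; mem=40
  op7 P0: store L1 := 84 → M/I on L1; bus BusRdX Flush; mem=60
  op8 P1: load  L1 → S/S on L1; bus BusRd Flush; mem=84
  op9 P1: store L2 := 15 → I/M on L2; bus BusRdX; mem=0
  op10 P0: load  L1 → S/S on L1; bus (none); mem=84
  op11 P1: load  L2 → I/M on L2; bus (none); mem=0
  op12 P1: store L0 := 55 → I/M on L0; bus BusRdX Flush; mem=94
  op13 P0: store L1 := 28 → M/I on L1; bus BusUpgr; mem=84
  op14 P1: load  L1 → S/S on L1; bus BusRd Flush; mem=28
  op15 P1: store L1 := 46 → I/M on L1; bus BusUpgr; mem=28
  op16 P0: load  L0 → S/S on L0; bus BusRd Flush; mem=55
  op17 P0: store L1 := 93 → M/I on L1; bus BusRdX Flush; mem=46
  op18 P0: store L1 := 50 → M/I on L1; bus (none); mem=46
  op19 P0: store L1 := 95 → M/I on L1; bus (none); mem=46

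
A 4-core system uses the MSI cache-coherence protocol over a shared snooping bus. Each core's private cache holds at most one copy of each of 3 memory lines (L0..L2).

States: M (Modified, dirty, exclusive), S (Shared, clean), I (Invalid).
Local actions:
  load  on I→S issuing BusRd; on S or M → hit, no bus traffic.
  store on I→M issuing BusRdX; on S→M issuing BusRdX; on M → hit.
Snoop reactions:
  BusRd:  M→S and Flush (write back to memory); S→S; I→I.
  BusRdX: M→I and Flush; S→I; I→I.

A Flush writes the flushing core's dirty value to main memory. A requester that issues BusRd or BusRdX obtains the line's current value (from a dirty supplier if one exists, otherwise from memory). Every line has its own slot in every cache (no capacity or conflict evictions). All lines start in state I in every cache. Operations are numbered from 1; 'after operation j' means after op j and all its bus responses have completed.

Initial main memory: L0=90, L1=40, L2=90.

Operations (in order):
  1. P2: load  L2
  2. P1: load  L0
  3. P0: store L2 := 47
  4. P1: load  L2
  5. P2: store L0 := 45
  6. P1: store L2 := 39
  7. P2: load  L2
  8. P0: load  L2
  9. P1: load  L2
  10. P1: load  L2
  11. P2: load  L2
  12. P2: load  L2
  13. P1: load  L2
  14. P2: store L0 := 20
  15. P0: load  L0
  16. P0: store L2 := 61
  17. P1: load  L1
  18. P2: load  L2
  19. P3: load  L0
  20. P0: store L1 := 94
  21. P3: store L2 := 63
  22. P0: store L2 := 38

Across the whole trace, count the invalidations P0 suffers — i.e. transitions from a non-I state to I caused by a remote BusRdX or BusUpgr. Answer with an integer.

invalidations = 2

  op1 P2: load  L2 → I/I/S/I on L2; bus BusRd; mem=90
  op2 P1: load  L0 → I/S/I/I on L0; bus BusRd; mem=90
  op3 P0: store L2 := 47 → M/I/I/I on L2; bus BusRdX; mem=90
  op4 P1: load  L2 → S/S/I/I on L2; bus BusRd Flush; mem=47
  op5 P2: store L0 := 45 → I/I/M/I on L0; bus BusRdX; mem=90
  op6 P1: store L2 := 39 → I/M/I/I on L2; bus BusRdX; mem=47
  op7 P2: load  L2 → I/S/S/I on L2; bus BusRd Flush; mem=39
  op8 P0: load  L2 → S/S/S/I on L2; bus BusRd; mem=39
  op9 P1: load  L2 → S/S/S/I on L2; bus (none); mem=39
  op10 P1: load  L2 → S/S/S/I on L2; bus (none); mem=39
  op11 P2: load  L2 → S/S/S/I on L2; bus (none); mem=39
  op12 P2: load  L2 → S/S/S/I on L2; bus (none); mem=39
  op13 P1: load  L2 → S/S/S/I on L2; bus (none); mem=39
  op14 P2: store L0 := 20 → I/I/M/I on L0; bus (none); mem=90
  op15 P0: load  L0 → S/I/S/I on L0; bus BusRd Flush; mem=20
  op16 P0: store L2 := 61 → M/I/I/I on L2; bus BusRdX; mem=39
  op17 P1: load  L1 → I/S/I/I on L1; bus BusRd; mem=40
  op18 P2: load  L2 → S/I/S/I on L2; bus BusRd Flush; mem=61
  op19 P3: load  L0 → S/I/S/S on L0; bus BusRd; mem=20
  op20 P0: store L1 := 94 → M/I/I/I on L1; bus BusRdX; mem=40
  op21 P3: store L2 := 63 → I/I/I/M on L2; bus BusRdX; mem=61
  op22 P0: store L2 := 38 → M/I/I/I on L2; bus BusRdX Flush; mem=63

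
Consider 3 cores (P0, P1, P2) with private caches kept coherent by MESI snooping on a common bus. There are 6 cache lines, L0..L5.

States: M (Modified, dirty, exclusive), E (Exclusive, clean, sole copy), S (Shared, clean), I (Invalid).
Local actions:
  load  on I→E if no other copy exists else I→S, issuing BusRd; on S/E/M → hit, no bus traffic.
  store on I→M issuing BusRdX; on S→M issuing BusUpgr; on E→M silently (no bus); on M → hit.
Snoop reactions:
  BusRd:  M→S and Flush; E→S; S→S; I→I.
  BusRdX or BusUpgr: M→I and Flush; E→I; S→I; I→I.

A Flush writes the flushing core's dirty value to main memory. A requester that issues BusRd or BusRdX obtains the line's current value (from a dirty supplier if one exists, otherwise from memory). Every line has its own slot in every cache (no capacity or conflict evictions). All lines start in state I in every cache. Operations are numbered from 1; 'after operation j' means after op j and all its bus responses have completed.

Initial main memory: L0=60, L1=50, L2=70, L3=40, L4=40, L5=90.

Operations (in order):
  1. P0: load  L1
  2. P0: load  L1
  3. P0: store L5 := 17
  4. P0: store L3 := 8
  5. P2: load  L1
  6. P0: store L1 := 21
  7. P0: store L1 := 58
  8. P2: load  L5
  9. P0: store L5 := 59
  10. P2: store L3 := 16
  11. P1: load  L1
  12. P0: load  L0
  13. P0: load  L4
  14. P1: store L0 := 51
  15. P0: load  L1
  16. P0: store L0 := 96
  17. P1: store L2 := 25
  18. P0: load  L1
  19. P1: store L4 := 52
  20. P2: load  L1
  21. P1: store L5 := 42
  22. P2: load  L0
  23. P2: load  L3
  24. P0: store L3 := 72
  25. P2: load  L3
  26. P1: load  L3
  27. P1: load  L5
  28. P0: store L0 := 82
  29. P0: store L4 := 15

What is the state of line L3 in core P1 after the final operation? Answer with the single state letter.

1. P0: load  L1  bus=[BusRd]  L1: P0=E P1=I P2=I  mem[L1]=50
2. P0: load  L1  bus=[-]  L1: P0=E P1=I P2=I  mem[L1]=50
3. P0: store L5 := 17  bus=[BusRdX]  L5: P0=M P1=I P2=I  mem[L5]=90
4. P0: store L3 := 8  bus=[BusRdX]  L3: P0=M P1=I P2=I  mem[L3]=40
5. P2: load  L1  bus=[BusRd]  L1: P0=S P1=I P2=S  mem[L1]=50
6. P0: store L1 := 21  bus=[BusUpgr]  L1: P0=M P1=I P2=I  mem[L1]=50
7. P0: store L1 := 58  bus=[-]  L1: P0=M P1=I P2=I  mem[L1]=50
8. P2: load  L5  bus=[BusRd,Flush]  L5: P0=S P1=I P2=S  mem[L5]=17
9. P0: store L5 := 59  bus=[BusUpgr]  L5: P0=M P1=I P2=I  mem[L5]=17
10. P2: store L3 := 16  bus=[BusRdX,Flush]  L3: P0=I P1=I P2=M  mem[L3]=8
11. P1: load  L1  bus=[BusRd,Flush]  L1: P0=S P1=S P2=I  mem[L1]=58
12. P0: load  L0  bus=[BusRd]  L0: P0=E P1=I P2=I  mem[L0]=60
13. P0: load  L4  bus=[BusRd]  L4: P0=E P1=I P2=I  mem[L4]=40
14. P1: store L0 := 51  bus=[BusRdX]  L0: P0=I P1=M P2=I  mem[L0]=60
15. P0: load  L1  bus=[-]  L1: P0=S P1=S P2=I  mem[L1]=58
16. P0: store L0 := 96  bus=[BusRdX,Flush]  L0: P0=M P1=I P2=I  mem[L0]=51
17. P1: store L2 := 25  bus=[BusRdX]  L2: P0=I P1=M P2=I  mem[L2]=70
18. P0: load  L1  bus=[-]  L1: P0=S P1=S P2=I  mem[L1]=58
19. P1: store L4 := 52  bus=[BusRdX]  L4: P0=I P1=M P2=I  mem[L4]=40
20. P2: load  L1  bus=[BusRd]  L1: P0=S P1=S P2=S  mem[L1]=58
21. P1: store L5 := 42  bus=[BusRdX,Flush]  L5: P0=I P1=M P2=I  mem[L5]=59
22. P2: load  L0  bus=[BusRd,Flush]  L0: P0=S P1=I P2=S  mem[L0]=96
23. P2: load  L3  bus=[-]  L3: P0=I P1=I P2=M  mem[L3]=8
24. P0: store L3 := 72  bus=[BusRdX,Flush]  L3: P0=M P1=I P2=I  mem[L3]=16
25. P2: load  L3  bus=[BusRd,Flush]  L3: P0=S P1=I P2=S  mem[L3]=72
26. P1: load  L3  bus=[BusRd]  L3: P0=S P1=S P2=S  mem[L3]=72
27. P1: load  L5  bus=[-]  L5: P0=I P1=M P2=I  mem[L5]=59
28. P0: store L0 := 82  bus=[BusUpgr]  L0: P0=M P1=I P2=I  mem[L0]=96
29. P0: store L4 := 15  bus=[BusRdX,Flush]  L4: P0=M P1=I P2=I  mem[L4]=52

state = S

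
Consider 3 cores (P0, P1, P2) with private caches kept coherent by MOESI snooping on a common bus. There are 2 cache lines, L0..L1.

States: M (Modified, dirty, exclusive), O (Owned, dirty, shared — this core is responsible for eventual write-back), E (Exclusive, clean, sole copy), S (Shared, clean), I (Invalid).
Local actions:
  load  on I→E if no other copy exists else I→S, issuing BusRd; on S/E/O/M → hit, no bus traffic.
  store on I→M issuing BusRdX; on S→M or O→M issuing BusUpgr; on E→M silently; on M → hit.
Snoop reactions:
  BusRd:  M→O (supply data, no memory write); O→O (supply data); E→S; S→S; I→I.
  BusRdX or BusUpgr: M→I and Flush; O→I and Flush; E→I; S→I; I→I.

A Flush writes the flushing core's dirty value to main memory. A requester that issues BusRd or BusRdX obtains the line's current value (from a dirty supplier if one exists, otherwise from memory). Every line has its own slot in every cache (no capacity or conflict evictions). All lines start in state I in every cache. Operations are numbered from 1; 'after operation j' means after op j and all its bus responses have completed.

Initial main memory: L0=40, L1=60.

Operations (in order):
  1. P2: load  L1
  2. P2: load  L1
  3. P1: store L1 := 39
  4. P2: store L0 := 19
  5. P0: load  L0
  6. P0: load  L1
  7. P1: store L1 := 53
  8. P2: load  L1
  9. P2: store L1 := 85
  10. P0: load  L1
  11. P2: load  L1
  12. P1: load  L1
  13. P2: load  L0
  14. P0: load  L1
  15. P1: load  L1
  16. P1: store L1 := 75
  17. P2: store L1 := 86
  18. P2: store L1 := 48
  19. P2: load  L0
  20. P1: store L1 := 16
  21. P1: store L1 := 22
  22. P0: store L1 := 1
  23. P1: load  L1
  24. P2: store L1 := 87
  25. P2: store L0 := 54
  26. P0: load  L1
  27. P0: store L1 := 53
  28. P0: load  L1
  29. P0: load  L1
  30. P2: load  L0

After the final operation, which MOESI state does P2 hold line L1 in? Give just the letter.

step 1: P2: load  L1  ⟶  IIE  (L1)  txn=BusRd  M[L1]=60
step 2: P2: load  L1  ⟶  IIE  (L1)  txn=∅  M[L1]=60
step 3: P1: store L1 := 39  ⟶  IMI  (L1)  txn=BusRdX  M[L1]=60
step 4: P2: store L0 := 19  ⟶  IIM  (L0)  txn=BusRdX  M[L0]=40
step 5: P0: load  L0  ⟶  SIO  (L0)  txn=BusRd  M[L0]=40
step 6: P0: load  L1  ⟶  SOI  (L1)  txn=BusRd  M[L1]=60
step 7: P1: store L1 := 53  ⟶  IMI  (L1)  txn=BusUpgr  M[L1]=60
step 8: P2: load  L1  ⟶  IOS  (L1)  txn=BusRd  M[L1]=60
step 9: P2: store L1 := 85  ⟶  IIM  (L1)  txn=BusUpgr+Flush  M[L1]=53
step 10: P0: load  L1  ⟶  SIO  (L1)  txn=BusRd  M[L1]=53
step 11: P2: load  L1  ⟶  SIO  (L1)  txn=∅  M[L1]=53
step 12: P1: load  L1  ⟶  SSO  (L1)  txn=BusRd  M[L1]=53
step 13: P2: load  L0  ⟶  SIO  (L0)  txn=∅  M[L0]=40
step 14: P0: load  L1  ⟶  SSO  (L1)  txn=∅  M[L1]=53
step 15: P1: load  L1  ⟶  SSO  (L1)  txn=∅  M[L1]=53
step 16: P1: store L1 := 75  ⟶  IMI  (L1)  txn=BusUpgr+Flush  M[L1]=85
step 17: P2: store L1 := 86  ⟶  IIM  (L1)  txn=BusRdX+Flush  M[L1]=75
step 18: P2: store L1 := 48  ⟶  IIM  (L1)  txn=∅  M[L1]=75
step 19: P2: load  L0  ⟶  SIO  (L0)  txn=∅  M[L0]=40
step 20: P1: store L1 := 16  ⟶  IMI  (L1)  txn=BusRdX+Flush  M[L1]=48
step 21: P1: store L1 := 22  ⟶  IMI  (L1)  txn=∅  M[L1]=48
step 22: P0: store L1 := 1  ⟶  MII  (L1)  txn=BusRdX+Flush  M[L1]=22
step 23: P1: load  L1  ⟶  OSI  (L1)  txn=BusRd  M[L1]=22
step 24: P2: store L1 := 87  ⟶  IIM  (L1)  txn=BusRdX+Flush  M[L1]=1
step 25: P2: store L0 := 54  ⟶  IIM  (L0)  txn=BusUpgr  M[L0]=40
step 26: P0: load  L1  ⟶  SIO  (L1)  txn=BusRd  M[L1]=1
step 27: P0: store L1 := 53  ⟶  MII  (L1)  txn=BusUpgr+Flush  M[L1]=87
step 28: P0: load  L1  ⟶  MII  (L1)  txn=∅  M[L1]=87
step 29: P0: load  L1  ⟶  MII  (L1)  txn=∅  M[L1]=87
step 30: P2: load  L0  ⟶  IIM  (L0)  txn=∅  M[L0]=40

state = I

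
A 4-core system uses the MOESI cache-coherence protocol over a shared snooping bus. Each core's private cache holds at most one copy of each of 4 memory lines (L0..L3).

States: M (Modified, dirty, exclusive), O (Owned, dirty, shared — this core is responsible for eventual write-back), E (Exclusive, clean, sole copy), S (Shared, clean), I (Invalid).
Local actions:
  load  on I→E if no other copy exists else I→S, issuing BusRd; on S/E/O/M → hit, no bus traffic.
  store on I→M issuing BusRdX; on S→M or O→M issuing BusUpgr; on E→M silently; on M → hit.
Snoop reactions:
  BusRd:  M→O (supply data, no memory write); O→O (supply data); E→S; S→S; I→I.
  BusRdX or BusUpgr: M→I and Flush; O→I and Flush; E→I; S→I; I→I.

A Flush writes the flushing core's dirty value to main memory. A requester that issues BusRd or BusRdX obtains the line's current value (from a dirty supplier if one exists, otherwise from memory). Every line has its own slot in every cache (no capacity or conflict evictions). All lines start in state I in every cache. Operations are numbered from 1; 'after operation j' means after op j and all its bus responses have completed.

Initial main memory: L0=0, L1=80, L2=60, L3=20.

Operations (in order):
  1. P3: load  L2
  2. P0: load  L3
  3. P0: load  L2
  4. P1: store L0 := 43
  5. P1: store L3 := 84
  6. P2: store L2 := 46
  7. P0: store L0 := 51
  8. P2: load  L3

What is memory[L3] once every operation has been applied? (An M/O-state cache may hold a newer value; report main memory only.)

memory[L3] = 20

  op1 P3: load  L2 → I/I/I/E on L2; bus BusRd; mem=60
  op2 P0: load  L3 → E/I/I/I on L3; bus BusRd; mem=20
  op3 P0: load  L2 → S/I/I/S on L2; bus BusRd; mem=60
  op4 P1: store L0 := 43 → I/M/I/I on L0; bus BusRdX; mem=0
  op5 P1: store L3 := 84 → I/M/I/I on L3; bus BusRdX; mem=20
  op6 P2: store L2 := 46 → I/I/M/I on L2; bus BusRdX; mem=60
  op7 P0: store L0 := 51 → M/I/I/I on L0; bus BusRdX Flush; mem=43
  op8 P2: load  L3 → I/O/S/I on L3; bus BusRd; mem=20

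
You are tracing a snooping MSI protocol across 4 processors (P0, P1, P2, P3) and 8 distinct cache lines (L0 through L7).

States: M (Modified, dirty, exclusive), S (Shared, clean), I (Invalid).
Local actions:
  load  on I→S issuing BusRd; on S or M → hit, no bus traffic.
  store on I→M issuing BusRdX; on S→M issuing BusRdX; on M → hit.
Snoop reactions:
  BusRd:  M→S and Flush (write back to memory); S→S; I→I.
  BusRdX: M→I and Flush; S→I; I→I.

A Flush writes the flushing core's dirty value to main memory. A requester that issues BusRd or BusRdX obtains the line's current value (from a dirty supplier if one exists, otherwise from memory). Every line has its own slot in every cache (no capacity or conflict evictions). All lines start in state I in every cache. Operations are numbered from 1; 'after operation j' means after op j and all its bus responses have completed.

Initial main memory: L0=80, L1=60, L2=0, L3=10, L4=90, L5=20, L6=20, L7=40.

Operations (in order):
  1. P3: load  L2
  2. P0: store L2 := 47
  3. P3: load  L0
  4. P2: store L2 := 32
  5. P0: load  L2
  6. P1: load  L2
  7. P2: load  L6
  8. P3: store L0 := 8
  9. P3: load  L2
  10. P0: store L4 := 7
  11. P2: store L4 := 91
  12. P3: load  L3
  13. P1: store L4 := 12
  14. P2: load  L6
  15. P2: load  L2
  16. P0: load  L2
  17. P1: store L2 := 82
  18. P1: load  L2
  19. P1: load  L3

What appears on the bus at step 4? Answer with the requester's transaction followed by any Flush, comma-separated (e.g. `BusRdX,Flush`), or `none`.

bus = BusRdX,Flush

  op1 P3: load  L2 → I/I/I/S on L2; bus BusRd; mem=0
  op2 P0: store L2 := 47 → M/I/I/I on L2; bus BusRdX; mem=0
  op3 P3: load  L0 → I/I/I/S on L0; bus BusRd; mem=80
  op4 P2: store L2 := 32 → I/I/M/I on L2; bus BusRdX Flush; mem=47
  op5 P0: load  L2 → S/I/S/I on L2; bus BusRd Flush; mem=32
  op6 P1: load  L2 → S/S/S/I on L2; bus BusRd; mem=32
  op7 P2: load  L6 → I/I/S/I on L6; bus BusRd; mem=20
  op8 P3: store L0 := 8 → I/I/I/M on L0; bus BusRdX; mem=80
  op9 P3: load  L2 → S/S/S/S on L2; bus BusRd; mem=32
  op10 P0: store L4 := 7 → M/I/I/I on L4; bus BusRdX; mem=90
  op11 P2: store L4 := 91 → I/I/M/I on L4; bus BusRdX Flush; mem=7
  op12 P3: load  L3 → I/I/I/S on L3; bus BusRd; mem=10
  op13 P1: store L4 := 12 → I/M/I/I on L4; bus BusRdX Flush; mem=91
  op14 P2: load  L6 → I/I/S/I on L6; bus (none); mem=20
  op15 P2: load  L2 → S/S/S/S on L2; bus (none); mem=32
  op16 P0: load  L2 → S/S/S/S on L2; bus (none); mem=32
  op17 P1: store L2 := 82 → I/M/I/I on L2; bus BusRdX; mem=32
  op18 P1: load  L2 → I/M/I/I on L2; bus (none); mem=32
  op19 P1: load  L3 → I/S/I/S on L3; bus BusRd; mem=10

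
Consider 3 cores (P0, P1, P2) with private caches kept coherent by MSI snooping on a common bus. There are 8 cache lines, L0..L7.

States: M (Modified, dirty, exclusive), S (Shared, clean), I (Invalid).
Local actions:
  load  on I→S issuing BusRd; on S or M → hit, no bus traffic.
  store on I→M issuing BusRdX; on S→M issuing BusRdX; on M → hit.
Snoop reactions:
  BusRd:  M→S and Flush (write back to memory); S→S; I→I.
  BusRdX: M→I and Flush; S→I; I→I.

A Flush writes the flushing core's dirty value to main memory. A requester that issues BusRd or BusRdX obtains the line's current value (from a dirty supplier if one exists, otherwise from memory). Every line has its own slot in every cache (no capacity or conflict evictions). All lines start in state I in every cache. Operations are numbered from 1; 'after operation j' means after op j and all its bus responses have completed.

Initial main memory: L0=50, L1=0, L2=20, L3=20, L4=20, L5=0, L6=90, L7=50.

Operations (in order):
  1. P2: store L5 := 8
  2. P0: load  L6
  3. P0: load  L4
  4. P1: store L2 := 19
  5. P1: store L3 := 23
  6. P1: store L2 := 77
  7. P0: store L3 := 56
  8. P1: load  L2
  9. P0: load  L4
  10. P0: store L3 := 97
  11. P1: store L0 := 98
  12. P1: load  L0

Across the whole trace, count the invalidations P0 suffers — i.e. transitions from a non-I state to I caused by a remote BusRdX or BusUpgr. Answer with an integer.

invalidations = 0

step 1: P2: store L5 := 8  ⟶  IIM  (L5)  txn=BusRdX  M[L5]=0
step 2: P0: load  L6  ⟶  SII  (L6)  txn=BusRd  M[L6]=90
step 3: P0: load  L4  ⟶  SII  (L4)  txn=BusRd  M[L4]=20
step 4: P1: store L2 := 19  ⟶  IMI  (L2)  txn=BusRdX  M[L2]=20
step 5: P1: store L3 := 23  ⟶  IMI  (L3)  txn=BusRdX  M[L3]=20
step 6: P1: store L2 := 77  ⟶  IMI  (L2)  txn=∅  M[L2]=20
step 7: P0: store L3 := 56  ⟶  MII  (L3)  txn=BusRdX+Flush  M[L3]=23
step 8: P1: load  L2  ⟶  IMI  (L2)  txn=∅  M[L2]=20
step 9: P0: load  L4  ⟶  SII  (L4)  txn=∅  M[L4]=20
step 10: P0: store L3 := 97  ⟶  MII  (L3)  txn=∅  M[L3]=23
step 11: P1: store L0 := 98  ⟶  IMI  (L0)  txn=BusRdX  M[L0]=50
step 12: P1: load  L0  ⟶  IMI  (L0)  txn=∅  M[L0]=50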